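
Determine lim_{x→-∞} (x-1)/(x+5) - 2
Evaluate the dominant behaviour as x → -∞; each term tends to a finite value or vanishes.
Limit = -1.

Final answer: -1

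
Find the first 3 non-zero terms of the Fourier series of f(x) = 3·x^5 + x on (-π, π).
(-120·π^2 + 6·π^4 + 722)·sin(x) + (-3·π^4 - 47/2 + 15·π^2)·sin(2·x) + (-40·π^2/9 + 98/27 + 2·π^4)·sin(3·x)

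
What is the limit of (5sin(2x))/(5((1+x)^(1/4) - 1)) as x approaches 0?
Both numerator and denominator → 0 as x → 0; this is a 0/0 indeterminate form.
Expand each to leading order near x = 0: numerator ~ 10·x, denominator ~ 5·x/4.
The limit of the ratio is 8.

Final answer: 8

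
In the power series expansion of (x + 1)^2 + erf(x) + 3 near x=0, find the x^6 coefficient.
Expand to order 6: (x + 1)^2 + erf(x) + 3 = x^5/(5·√(π)) - 2·x^3/(3·√(π)) + x^2 + x·(2/√(π) + 2) + 4 + O(x^7).
The coefficient of x^6 is 0.

Final answer: 0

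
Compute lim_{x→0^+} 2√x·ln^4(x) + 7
The product is a 0·∞ indeterminate form at x → 0⁺.
Rewrite the product as 2·ln^4(x) / x^(-1/2) and apply L'Hôpital, or use the standard hierarchy x^(-1/2) ≫ |ln x|^4 as x → 0⁺.
The indeterminate product → 0, so the limit = 7.

Final answer: 7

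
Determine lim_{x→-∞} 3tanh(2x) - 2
Evaluate the dominant behaviour as x → -∞; each term tends to a finite value or vanishes.
Limit = -5.

Final answer: -5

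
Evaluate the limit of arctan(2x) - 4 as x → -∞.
Evaluate the dominant behaviour as x → -∞; each term tends to a finite value or vanishes.
Limit = -4 - π/2.

Final answer: -4 - π/2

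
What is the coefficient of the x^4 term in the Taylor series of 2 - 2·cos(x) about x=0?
Expand to order 4: 2 - 2·cos(x) = -x^4/12 + x^2 + O(x^5).
The coefficient of x^4 is -1/12.

Final answer: -1/12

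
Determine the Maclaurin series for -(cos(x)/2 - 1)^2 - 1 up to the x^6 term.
7·x^6/720 - x^4/24 - x^2/4 - 5/4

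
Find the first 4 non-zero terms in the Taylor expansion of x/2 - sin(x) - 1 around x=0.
-x^5/120 + x^3/6 - x/2 - 1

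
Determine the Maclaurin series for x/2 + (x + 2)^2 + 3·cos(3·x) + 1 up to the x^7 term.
-243·x^6/80 + 81·x^4/8 - 25·x^2/2 + 9·x/2 + 8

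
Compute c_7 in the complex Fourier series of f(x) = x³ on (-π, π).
Compute the real Fourier coefficients first: a_7 = 0, b_7 = -12/343 + 2·π^2/7.
Then c_7 = (a_7 − i·b_7)/2 = -i·π^2/7 + 6·i/343.

Final answer: -i·π^2/7 + 6·i/343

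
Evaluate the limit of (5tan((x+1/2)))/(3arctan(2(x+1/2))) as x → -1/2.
Both numerator and denominator → 0 as x → -1/2; this is a 0/0 indeterminate form.
Expand each to leading order near x = -1/2: numerator ~ 5·(x + 1/2), denominator ~ 6·(x + 1/2).
The limit of the ratio is 5/6.

Final answer: 5/6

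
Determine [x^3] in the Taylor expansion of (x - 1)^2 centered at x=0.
Expand to order 3: (x - 1)^2 = x^2 - 2·x + 1 + O(x^4).
The coefficient of x^3 is 0.

Final answer: 0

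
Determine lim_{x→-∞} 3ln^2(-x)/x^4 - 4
The quotient is an ∞/∞ indeterminate form as x → -∞.
Compare growth rates of the dominant terms (exponentials ≫ polynomials ≫ logarithms), or apply L'Hôpital's rule; the quotient → 0.
Adding the constant: 0 - 4 = -4. Limit = -4.

Final answer: -4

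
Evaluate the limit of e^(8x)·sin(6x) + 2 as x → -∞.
Evaluate the dominant behaviour as x → -∞; each term tends to a finite value or vanishes.
Limit = 2.

Final answer: 2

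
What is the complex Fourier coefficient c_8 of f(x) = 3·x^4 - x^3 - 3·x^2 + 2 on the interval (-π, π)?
Compute the real Fourier coefficients first: a_8 = -57/256 + 3·π^2/8, b_8 = -3/128 + π^2/4.
Then c_8 = (a_8 − i·b_8)/2 = -57/512 + 3·π^2/16 - i·π^2/8 + 3·i/256.

Final answer: -57/512 + 3·π^2/16 - i·π^2/8 + 3·i/256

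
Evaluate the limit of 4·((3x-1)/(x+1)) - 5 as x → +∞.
Evaluate the dominant behaviour as x → +∞; each term tends to a finite value or vanishes.
Limit = 7.

Final answer: 7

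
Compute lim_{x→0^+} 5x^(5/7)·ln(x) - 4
The product is a 0·∞ indeterminate form at x → 0⁺.
Rewrite the product as 5·ln(x) / x^(-5/7) and apply L'Hôpital, or use the standard hierarchy x^(-5/7) ≫ |ln x| as x → 0⁺.
The indeterminate product → 0, so the limit = -4.

Final answer: -4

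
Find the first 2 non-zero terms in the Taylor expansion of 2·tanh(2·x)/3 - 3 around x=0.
4·x/3 - 3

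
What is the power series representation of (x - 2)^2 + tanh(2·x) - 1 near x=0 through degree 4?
-8·x^3/3 + x^2 - 2·x + 3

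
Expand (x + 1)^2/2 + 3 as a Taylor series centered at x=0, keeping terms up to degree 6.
x^2/2 + x + 7/2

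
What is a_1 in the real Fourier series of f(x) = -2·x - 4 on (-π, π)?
a_1 = (1/π) ∫_{-π}^{π} f(x)·cos(1x) dx.
Evaluate the integral (use parity and integration by parts as needed): a_1 = 0.

Final answer: 0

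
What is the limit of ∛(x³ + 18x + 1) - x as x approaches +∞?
This is an ∞ − ∞ indeterminate form.
Multiply by (A² + AB + B²)/(A² + AB + B²) where A = ∛(x³+18x + 1), B = x to use A³ − B³ = (A−B)(A²+AB+B²); the x³ terms cancel, leaving (18x + 1)/(A²+AB+B²) with denominator ~ 3x², so the limit is 0.
Limit = 0.

Final answer: 0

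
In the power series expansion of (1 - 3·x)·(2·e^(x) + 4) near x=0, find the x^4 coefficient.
Expand to order 4: (1 - 3·x)·(2·e^(x) + 4) = -11·x^4/12 - 8·x^3/3 - 5·x^2 - 16·x + 6 + O(x^5).
The coefficient of x^4 is -11/12.

Final answer: -11/12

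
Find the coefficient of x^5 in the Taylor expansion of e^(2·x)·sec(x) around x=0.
Expand to order 5: e^(2·x)·sec(x) = 27·x^5/20 + 15·x^4/8 + 7·x^3/3 + 5·x^2/2 + 2·x + 1 + O(x^6).
The coefficient of x^5 is 27/20.

Final answer: 27/20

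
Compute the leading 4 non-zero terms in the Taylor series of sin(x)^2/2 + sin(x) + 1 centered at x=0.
-x^3/6 + x^2/2 + x + 1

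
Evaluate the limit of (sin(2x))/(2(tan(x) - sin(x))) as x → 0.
Both numerator and denominator → 0 as x → 0; this is a 0/0 indeterminate form.
Expand each to leading order near x = 0: numerator ~ 2·x, denominator ~ x^3.
The limit of the ratio is ∞.

Final answer: ∞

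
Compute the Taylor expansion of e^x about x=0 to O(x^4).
x^3/6 + x^2/2 + x + 1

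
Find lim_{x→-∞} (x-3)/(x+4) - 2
Evaluate the dominant behaviour as x → -∞; each term tends to a finite value or vanishes.
Limit = -1.

Final answer: -1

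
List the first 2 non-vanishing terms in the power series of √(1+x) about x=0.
x/2 + 1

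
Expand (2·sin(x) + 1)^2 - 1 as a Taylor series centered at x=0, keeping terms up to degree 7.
-x^7/1260 + 8·x^6/45 + x^5/30 - 4·x^4/3 - 2·x^3/3 + 4·x^2 + 4·x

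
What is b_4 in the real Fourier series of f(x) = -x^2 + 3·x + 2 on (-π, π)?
b_4 = (1/π) ∫_{-π}^{π} f(x)·sin(4x) dx.
Evaluate the integral (use parity and integration by parts as needed): b_4 = -3/2.

Final answer: -3/2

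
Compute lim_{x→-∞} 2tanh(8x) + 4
Evaluate the dominant behaviour as x → -∞; each term tends to a finite value or vanishes.
Limit = 2.

Final answer: 2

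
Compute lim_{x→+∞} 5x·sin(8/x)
As x → +∞: let u = 8/x → 0⁺; then 5·x·sin(8/x) = 5·8·sin(u)/u → 5·8·1 = 40.
Limit = 40.

Final answer: 40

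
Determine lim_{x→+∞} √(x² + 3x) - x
This is an ∞ − ∞ indeterminate form.
Multiply and divide by the conjugate √(x²+3x) + x; the x² terms cancel, leaving (3x)/(√(x²+3x)+x) → 3/2.
Limit = 3/2.

Final answer: 3/2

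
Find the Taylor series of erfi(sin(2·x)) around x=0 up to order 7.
-272·x^7/(45·√(π)) - 56·x^5/(15·√(π)) + 8·x^3/(3·√(π)) + 4·x/√(π)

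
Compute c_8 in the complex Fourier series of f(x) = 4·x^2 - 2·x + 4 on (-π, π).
Compute the real Fourier coefficients first: a_8 = 1/4, b_8 = 1/2.
Then c_8 = (a_8 − i·b_8)/2 = 1/8 - i/4.

Final answer: 1/8 - i/4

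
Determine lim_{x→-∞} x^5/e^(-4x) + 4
The quotient is an ∞/∞ indeterminate form as x → -∞.
Compare growth rates of the dominant terms (exponentials ≫ polynomials ≫ logarithms), or apply L'Hôpital's rule; the quotient → 0.
Adding the constant: 0 + 4 = 4. Limit = 4.

Final answer: 4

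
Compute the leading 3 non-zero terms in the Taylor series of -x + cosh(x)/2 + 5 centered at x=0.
x^2/4 - x + 11/2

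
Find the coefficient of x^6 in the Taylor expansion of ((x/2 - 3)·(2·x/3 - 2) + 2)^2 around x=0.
Expand to order 6: ((x/2 - 3)·(2·x/3 - 2) + 2)^2 = x^4/9 - 2·x^3 + 43·x^2/3 - 48·x + 64 + O(x^7).
The coefficient of x^6 is 0.

Final answer: 0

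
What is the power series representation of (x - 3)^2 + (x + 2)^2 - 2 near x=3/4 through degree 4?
85/8 + (x - 3/4) + 2·(x - 3/4)^2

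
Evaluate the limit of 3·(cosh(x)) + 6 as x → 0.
Direct substitution at x = 0 gives 9.

Final answer: 9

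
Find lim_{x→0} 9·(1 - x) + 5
Direct substitution at x = 0 gives 14.

Final answer: 14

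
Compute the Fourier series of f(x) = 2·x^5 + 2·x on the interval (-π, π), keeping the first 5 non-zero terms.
(-80·π^2 + 4·π^4 + 484)·sin(x) + (-2·π^4 - 17 + 10·π^2)·sin(2·x) + (-80·π^2/27 + 268/81 + 4·π^4/3)·sin(3·x) + (-π^4 - 47/32 + 5·π^2/4)·sin(4·x) + (-16·π^2/25 + 596/625 + 4·π^4/5)·sin(5·x)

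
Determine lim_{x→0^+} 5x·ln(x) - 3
The product is a 0·∞ indeterminate form at x → 0⁺.
Rewrite the product as 5·ln(x) / x^(-1) and apply L'Hôpital, or use the standard hierarchy x^(-1) ≫ |ln x| as x → 0⁺.
The indeterminate product → 0, so the limit = -3.

Final answer: -3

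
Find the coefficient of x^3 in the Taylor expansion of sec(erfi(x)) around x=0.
Expand to order 3: sec(erfi(x)) = 2·x^2/π + 1 + O(x^4).
The coefficient of x^3 is 0.

Final answer: 0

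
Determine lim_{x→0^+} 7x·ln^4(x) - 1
The product is a 0·∞ indeterminate form at x → 0⁺.
Rewrite the product as 7·ln^4(x) / x^(-1) and apply L'Hôpital, or use the standard hierarchy x^(-1) ≫ |ln x|^4 as x → 0⁺.
The indeterminate product → 0, so the limit = -1.

Final answer: -1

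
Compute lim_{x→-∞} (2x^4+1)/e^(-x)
This is an ∞/∞ indeterminate form as x → -∞.
Compare growth rates of the dominant terms (exponentials ≫ polynomials ≫ logarithms), or apply L'Hôpital's rule; the quotient → 0.
Limit = 0.

Final answer: 0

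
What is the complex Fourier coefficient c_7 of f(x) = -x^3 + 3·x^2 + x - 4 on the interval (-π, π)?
Compute the real Fourier coefficients first: a_7 = -12/49, b_7 = 110/343 - 2·π^2/7.
Then c_7 = (a_7 − i·b_7)/2 = -6/49 - 55·i/343 + i·π^2/7.

Final answer: -6/49 - 55·i/343 + i·π^2/7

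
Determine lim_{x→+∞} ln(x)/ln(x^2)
This is an ∞/∞ indeterminate form as x → +∞.
Write ln(x^2) = 2·ln(x), reducing the quotient to 1/2.
Limit = 1/2.

Final answer: 1/2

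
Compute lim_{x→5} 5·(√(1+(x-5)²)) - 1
Direct substitution at x = 5 gives 4.

Final answer: 4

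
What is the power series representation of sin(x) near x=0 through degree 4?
-x^3/6 + x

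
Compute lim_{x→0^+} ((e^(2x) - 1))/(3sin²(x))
Both numerator and denominator → 0 as x → 0^+; this is a 0/0 indeterminate form.
Expand each to leading order near x = 0: numerator ~ 2·x, denominator ~ 3·x^2.
The limit of the ratio is ∞.

Final answer: ∞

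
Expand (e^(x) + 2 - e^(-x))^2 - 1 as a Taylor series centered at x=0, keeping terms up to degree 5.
x^5/15 + 4·x^4/3 + 4·x^3/3 + 4·x^2 + 8·x + 3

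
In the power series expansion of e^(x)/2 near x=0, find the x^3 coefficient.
Expand to order 3: e^(x)/2 = x^3/12 + x^2/4 + x/2 + 1/2 + O(x^4).
The coefficient of x^3 is 1/12.

Final answer: 1/12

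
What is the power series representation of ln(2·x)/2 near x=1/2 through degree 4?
(x - 1/2) - (x - 1/2)^2 + 4·(x - 1/2)^3/3 - 2·(x - 1/2)^4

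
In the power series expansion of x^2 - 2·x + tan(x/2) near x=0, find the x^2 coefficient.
Expand to order 2: x^2 - 2·x + tan(x/2) = x^2 - 3·x/2 + O(x^3).
The coefficient of x^2 is 1.

Final answer: 1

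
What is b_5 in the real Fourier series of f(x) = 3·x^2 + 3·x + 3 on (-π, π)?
b_5 = (1/π) ∫_{-π}^{π} f(x)·sin(5x) dx.
Evaluate the integral (use parity and integration by parts as needed): b_5 = 6/5.

Final answer: 6/5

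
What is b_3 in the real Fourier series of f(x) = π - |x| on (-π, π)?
b_3 = (1/π) ∫_{-π}^{π} f(x)·sin(3x) dx.
Evaluate the integral (use parity and integration by parts as needed): b_3 = 0.

Final answer: 0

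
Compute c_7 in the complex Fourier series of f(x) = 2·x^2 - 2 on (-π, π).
Compute the real Fourier coefficients first: a_7 = -8/49, b_7 = 0.
Then c_7 = (a_7 − i·b_7)/2 = -4/49.

Final answer: -4/49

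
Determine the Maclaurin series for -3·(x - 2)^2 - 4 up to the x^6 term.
-3·x^2 + 12·x - 16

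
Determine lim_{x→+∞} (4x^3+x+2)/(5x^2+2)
This is an ∞/∞ indeterminate form as x → +∞.
Divide numerator and denominator by x^3 and let the lower-order terms vanish; the numerator's degree 3 exceeds the denominator's degree 2, so the quotient diverges.
Limit = ∞.

Final answer: ∞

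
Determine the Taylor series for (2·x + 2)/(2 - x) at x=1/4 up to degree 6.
10/7 + 96·(x - 1/4)/49 + 384·(x - 1/4)^2/343 + 1536·(x - 1/4)^3/2401 + 6144·(x - 1/4)^4/16807 + 24576·(x - 1/4)^5/117649 + 98304·(x - 1/4)^6/823543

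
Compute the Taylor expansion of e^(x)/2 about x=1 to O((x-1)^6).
e/2 + e·(x - 1)/2 + e·(x - 1)^2/4 + e·(x - 1)^3/12 + e·(x - 1)^4/48 + e·(x - 1)^5/240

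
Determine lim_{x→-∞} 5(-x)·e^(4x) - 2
The product is a 0·∞ indeterminate form at x → -∞.
Rewrite the product as 5(-x) / e^(-4x) (an ∞/∞ form) and apply L'Hôpital, or use the standard hierarchy e^(4|x|) ≫ |(-x)| as x → -∞.
The indeterminate product → 0, so the limit = -2.

Final answer: -2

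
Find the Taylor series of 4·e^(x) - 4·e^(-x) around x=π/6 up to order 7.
(-4 + 4·e^(π/3))·e^(-π/6) + (4 + 4·e^(π/3))·e^(-π/6)·(x - π/6) + (-2 + 2·e^(π/3))·e^(-π/6)·(x - π/6)^2 + (2 + 2·e^(π/3))·e^(-π/6)·(x - π/6)^3/3 + (-1 + e^(π/3))·e^(-π/6)·(x - π/6)^4/6 + (1 + e^(π/3))·e^(-π/6)·(x - π/6)^5/30 + (-1 + e^(π/3))·e^(-π/6)·(x - π/6)^6/180 + (1 + e^(π/3))·e^(-π/6)·(x - π/6)^7/1260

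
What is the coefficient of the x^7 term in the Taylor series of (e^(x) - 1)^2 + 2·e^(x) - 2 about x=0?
Expand to order 7: (e^(x) - 1)^2 + 2·e^(x) - 2 = 8·x^7/315 + 4·x^6/45 + 4·x^5/15 + 2·x^4/3 + 4·x^3/3 + 2·x^2 + 2·x + O(x^8).
The coefficient of x^7 is 8/315.

Final answer: 8/315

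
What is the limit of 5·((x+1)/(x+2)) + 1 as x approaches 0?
Direct substitution at x = 0 gives 7/2.

Final answer: 7/2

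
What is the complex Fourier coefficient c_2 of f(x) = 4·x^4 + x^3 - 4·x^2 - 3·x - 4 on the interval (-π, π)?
Compute the real Fourier coefficients first: a_2 = -16 + 8·π^2, b_2 = 9/2 - π^2.
Then c_2 = (a_2 − i·b_2)/2 = -8 + 4·π^2 - 9·i/4 + i·π^2/2.

Final answer: -8 + 4·π^2 - 9·i/4 + i·π^2/2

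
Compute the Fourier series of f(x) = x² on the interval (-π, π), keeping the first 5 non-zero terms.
-4·cos(x) + cos(2·x) - 4·cos(3·x)/9 + cos(4·x)/4 + π^2/3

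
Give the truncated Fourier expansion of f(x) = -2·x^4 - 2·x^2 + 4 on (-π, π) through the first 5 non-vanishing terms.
(-88 + 16·π^2)·cos(x) + (4 - 4·π^2)·cos(2·x) + (-8/27 + 16·π^2/9)·cos(3·x) + (-π^2 - 1/8)·cos(4·x) - 2·π^4/5 - 2·π^2/3 + 4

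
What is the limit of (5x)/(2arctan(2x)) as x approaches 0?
Both numerator and denominator → 0 as x → 0; this is a 0/0 indeterminate form.
Expand each to leading order near x = 0: numerator ~ 5·x, denominator ~ 4·x.
The limit of the ratio is 5/4.

Final answer: 5/4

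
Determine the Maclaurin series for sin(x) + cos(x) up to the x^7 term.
-x^7/5040 - x^6/720 + x^5/120 + x^4/24 - x^3/6 - x^2/2 + x + 1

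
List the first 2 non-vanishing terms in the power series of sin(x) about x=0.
-x^3/6 + x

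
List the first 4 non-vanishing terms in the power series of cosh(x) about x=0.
x^6/720 + x^4/24 + x^2/2 + 1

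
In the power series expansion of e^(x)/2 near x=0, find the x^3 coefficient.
Expand to order 3: e^(x)/2 = x^3/12 + x^2/4 + x/2 + 1/2 + O(x^4).
The coefficient of x^3 is 1/12.

Final answer: 1/12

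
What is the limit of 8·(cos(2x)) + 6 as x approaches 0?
Direct substitution at x = 0 gives 14.

Final answer: 14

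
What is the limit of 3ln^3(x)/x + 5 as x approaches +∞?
The quotient is an ∞/∞ indeterminate form as x → +∞.
The polynomial denominator x dominates the logarithmic numerator (any positive power of x ≫ ln^3(x) as x → ∞), so the quotient → 0.
Adding the constant: 0 + 5 = 5. Limit = 5.

Final answer: 5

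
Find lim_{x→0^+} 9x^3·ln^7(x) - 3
The product is a 0·∞ indeterminate form at x → 0⁺.
Rewrite the product as 9·ln^7(x) / x^(-3) and apply L'Hôpital, or use the standard hierarchy x^(-3) ≫ |ln x|^7 as x → 0⁺.
The indeterminate product → 0, so the limit = -3.

Final answer: -3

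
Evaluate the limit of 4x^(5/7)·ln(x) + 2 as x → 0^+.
The product is a 0·∞ indeterminate form at x → 0⁺.
Rewrite the product as 4·ln(x) / x^(-5/7) and apply L'Hôpital, or use the standard hierarchy x^(-5/7) ≫ |ln x| as x → 0⁺.
The indeterminate product → 0, so the limit = 2.

Final answer: 2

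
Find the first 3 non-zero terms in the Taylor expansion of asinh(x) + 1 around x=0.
-x^3/6 + x + 1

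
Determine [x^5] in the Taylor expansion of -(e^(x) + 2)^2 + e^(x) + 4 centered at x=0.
Expand to order 5: -(e^(x) + 2)^2 + e^(x) + 4 = -7·x^5/24 - 19·x^4/24 - 11·x^3/6 - 7·x^2/2 - 5·x - 4 + O(x^6).
The coefficient of x^5 is -7/24.

Final answer: -7/24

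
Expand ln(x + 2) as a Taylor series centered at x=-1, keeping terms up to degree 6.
(x + 1) - (x + 1)^2/2 + (x + 1)^3/3 - (x + 1)^4/4 + (x + 1)^5/5 - (x + 1)^6/6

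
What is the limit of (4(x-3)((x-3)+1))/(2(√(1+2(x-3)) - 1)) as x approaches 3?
Both numerator and denominator → 0 as x → 3; this is a 0/0 indeterminate form.
Expand each to leading order near x = 3: numerator ~ 4·(x - 3), denominator ~ 2·(x - 3).
The limit of the ratio is 2.

Final answer: 2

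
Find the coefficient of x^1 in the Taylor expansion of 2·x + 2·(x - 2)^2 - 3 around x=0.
Expand to order 1: 2·x + 2·(x - 2)^2 - 3 = 5 - 6·x + O(x^2).
The coefficient of x^1 is -6.

Final answer: -6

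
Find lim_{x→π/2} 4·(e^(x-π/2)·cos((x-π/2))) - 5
Direct substitution at x = π/2 gives -1.

Final answer: -1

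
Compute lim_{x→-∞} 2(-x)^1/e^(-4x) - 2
The quotient is an ∞/∞ indeterminate form as x → -∞.
Compare growth rates of the dominant terms (exponentials ≫ polynomials ≫ logarithms), or apply L'Hôpital's rule; the quotient → 0.
Adding the constant: 0 - 2 = -2. Limit = -2.

Final answer: -2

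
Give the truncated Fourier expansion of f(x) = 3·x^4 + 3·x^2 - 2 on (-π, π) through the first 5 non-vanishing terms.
(132 - 24·π^2)·cos(x) + (-6 + 6·π^2)·cos(2·x) + (4/9 - 8·π^2/3)·cos(3·x) + (3/16 + 3·π^2/2)·cos(4·x) - 2 + π^2 + 3·π^4/5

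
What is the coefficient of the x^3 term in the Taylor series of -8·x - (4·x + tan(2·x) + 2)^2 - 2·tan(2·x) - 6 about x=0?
Expand to order 3: -8·x - (4·x + tan(2·x) + 2)^2 - 2·tan(2·x) - 6 = -16·x^3 - 36·x^2 - 36·x - 10 + O(x^4).
The coefficient of x^3 is -16.

Final answer: -16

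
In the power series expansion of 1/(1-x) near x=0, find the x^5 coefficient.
Expand to order 5: 1/(1-x) = x^5 + x^4 + x^3 + x^2 + x + 1 + O(x^6).
The coefficient of x^5 is 1.

Final answer: 1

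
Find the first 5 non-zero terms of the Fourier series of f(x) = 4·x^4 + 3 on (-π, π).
(192 - 32·π^2)·cos(x) + (-12 + 8·π^2)·cos(2·x) + (64/27 - 32·π^2/9)·cos(3·x) + (-3/4 + 2·π^2)·cos(4·x) + 3 + 4·π^4/5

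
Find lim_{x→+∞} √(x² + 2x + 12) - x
As x → +∞: multiply by the conjugate to get (2x+12)/(√(x²+2x+12)+x); the denominator ~ 2x, so the limit is 2/2 = 1.
Limit = 1.

Final answer: 1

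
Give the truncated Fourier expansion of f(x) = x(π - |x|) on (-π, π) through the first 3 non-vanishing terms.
8·sin(x)/π + 8·sin(3·x)/(27·π) + 8·sin(5·x)/(125·π)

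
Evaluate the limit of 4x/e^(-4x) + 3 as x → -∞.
The quotient is an ∞/∞ indeterminate form as x → -∞.
Compare growth rates of the dominant terms (exponentials ≫ polynomials ≫ logarithms), or apply L'Hôpital's rule; the quotient → 0.
Adding the constant: 0 + 3 = 3. Limit = 3.

Final answer: 3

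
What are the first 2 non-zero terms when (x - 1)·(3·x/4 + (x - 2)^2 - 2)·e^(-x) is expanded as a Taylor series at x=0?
29·x/4 - 2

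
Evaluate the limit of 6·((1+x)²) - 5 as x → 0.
Direct substitution at x = 0 gives 1.

Final answer: 1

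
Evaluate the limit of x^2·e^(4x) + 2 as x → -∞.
The product is a 0·∞ indeterminate form at x → -∞.
Rewrite the product as x^2 / e^(-4x) (an ∞/∞ form) and apply L'Hôpital, or use the standard hierarchy e^(4|x|) ≫ |x^2| as x → -∞.
The indeterminate product → 0, so the limit = 2.

Final answer: 2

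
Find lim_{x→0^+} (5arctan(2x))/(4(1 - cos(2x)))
Both numerator and denominator → 0 as x → 0^+; this is a 0/0 indeterminate form.
Expand each to leading order near x = 0: numerator ~ 10·x, denominator ~ 8·x^2.
The limit of the ratio is ∞.

Final answer: ∞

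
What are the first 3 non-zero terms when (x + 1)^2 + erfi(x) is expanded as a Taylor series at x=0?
x^2 + x·(2/√(π) + 2) + 1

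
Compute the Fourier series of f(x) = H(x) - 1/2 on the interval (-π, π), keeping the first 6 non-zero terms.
2·sin(x)/π + 2·sin(3·x)/(3·π) + 2·sin(5·x)/(5·π) + 2·sin(7·x)/(7·π) + 2·sin(9·x)/(9·π) + 2·sin(11·x)/(11·π)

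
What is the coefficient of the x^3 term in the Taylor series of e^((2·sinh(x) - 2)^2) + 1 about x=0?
Expand to order 3: e^((2·sinh(x) - 2)^2) + 1 = -356·x^3·e^(4)/3 + 36·x^2·e^(4) - 8·x·e^(4) + 1 + e^(4) + O(x^4).
The coefficient of x^3 is -356·e^(4)/3.

Final answer: -356·e^(4)/3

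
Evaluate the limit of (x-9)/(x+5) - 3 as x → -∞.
Evaluate the dominant behaviour as x → -∞; each term tends to a finite value or vanishes.
Limit = -2.

Final answer: -2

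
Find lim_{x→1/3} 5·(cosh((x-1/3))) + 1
Direct substitution at x = 1/3 gives 6.

Final answer: 6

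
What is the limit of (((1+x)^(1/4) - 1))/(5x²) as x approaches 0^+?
Both numerator and denominator → 0 as x → 0^+; this is a 0/0 indeterminate form.
Expand each to leading order near x = 0: numerator ~ x/4, denominator ~ 5·x^2.
The limit of the ratio is ∞.

Final answer: ∞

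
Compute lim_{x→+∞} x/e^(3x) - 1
The quotient is an ∞/∞ indeterminate form as x → +∞.
The exponential denominator e^(3x) dominates the polynomial numerator (e^x ≫ x as x → ∞), so the quotient → 0.
Adding the constant: 0 - 1 = -1. Limit = -1.

Final answer: -1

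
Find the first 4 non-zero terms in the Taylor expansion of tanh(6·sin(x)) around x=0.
-383507·x^7/24 + 21457·x^5/20 - 73·x^3 + 6·x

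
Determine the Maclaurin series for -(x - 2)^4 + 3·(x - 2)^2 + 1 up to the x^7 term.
-x^4 + 8·x^3 - 21·x^2 + 20·x - 3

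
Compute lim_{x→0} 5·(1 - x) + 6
Direct substitution at x = 0 gives 11.

Final answer: 11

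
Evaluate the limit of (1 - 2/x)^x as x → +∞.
As x → +∞: this is the defining limit (1 - 2/x)^x → e^(-2).
Limit = e^(-2).

Final answer: e^(-2)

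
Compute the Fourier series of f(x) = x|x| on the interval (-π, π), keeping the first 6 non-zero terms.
(-8 + 2·π^2)·sin(x)/π - π·sin(2·x) + (-8 + 18·π^2)·sin(3·x)/(27·π) - π·sin(4·x)/2 + (-8 + 50·π^2)·sin(5·x)/(125·π) - π·sin(6·x)/3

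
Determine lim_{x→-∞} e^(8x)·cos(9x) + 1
Evaluate the dominant behaviour as x → -∞; each term tends to a finite value or vanishes.
Limit = 1.

Final answer: 1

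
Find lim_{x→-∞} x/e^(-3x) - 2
The quotient is an ∞/∞ indeterminate form as x → -∞.
Compare growth rates of the dominant terms (exponentials ≫ polynomials ≫ logarithms), or apply L'Hôpital's rule; the quotient → 0.
Adding the constant: 0 - 2 = -2. Limit = -2.

Final answer: -2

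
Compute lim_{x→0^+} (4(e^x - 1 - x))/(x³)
Both numerator and denominator → 0 as x → 0^+; this is a 0/0 indeterminate form.
Expand each to leading order near x = 0: numerator ~ 2·x^2, denominator ~ x^3.
The limit of the ratio is ∞.

Final answer: ∞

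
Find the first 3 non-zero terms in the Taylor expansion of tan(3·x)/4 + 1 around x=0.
9·x^3/4 + 3·x/4 + 1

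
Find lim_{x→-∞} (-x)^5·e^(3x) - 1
The product is a 0·∞ indeterminate form at x → -∞.
Rewrite the product as (-x)^5 / e^(-3x) (an ∞/∞ form) and apply L'Hôpital, or use the standard hierarchy e^(3|x|) ≫ |(-x)^5| as x → -∞.
The indeterminate product → 0, so the limit = -1.

Final answer: -1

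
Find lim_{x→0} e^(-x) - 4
Direct substitution at x = 0 gives -3.

Final answer: -3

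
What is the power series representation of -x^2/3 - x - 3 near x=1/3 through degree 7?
-91/27 - 11·(x - 1/3)/9 - (x - 1/3)^2/3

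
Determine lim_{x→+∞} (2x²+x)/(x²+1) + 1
Evaluate the dominant behaviour as x → +∞; each term tends to a finite value or vanishes.
Limit = 3.

Final answer: 3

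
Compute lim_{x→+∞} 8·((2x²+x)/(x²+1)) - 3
Evaluate the dominant behaviour as x → +∞; each term tends to a finite value or vanishes.
Limit = 13.

Final answer: 13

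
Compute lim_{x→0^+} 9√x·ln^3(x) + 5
The product is a 0·∞ indeterminate form at x → 0⁺.
Rewrite the product as 9·ln^3(x) / x^(-1/2) and apply L'Hôpital, or use the standard hierarchy x^(-1/2) ≫ |ln x|^3 as x → 0⁺.
The indeterminate product → 0, so the limit = 5.

Final answer: 5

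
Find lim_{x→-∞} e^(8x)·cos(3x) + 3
Evaluate the dominant behaviour as x → -∞; each term tends to a finite value or vanishes.
Limit = 3.

Final answer: 3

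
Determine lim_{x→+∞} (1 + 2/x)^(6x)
As x → +∞: write (1 + 2/x)^(6x) = ((1 + 2/x)^x)^6 → (e^2)^6 = e^12.
Limit = e^(12).

Final answer: e^(12)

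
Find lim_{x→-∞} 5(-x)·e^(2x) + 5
The product is a 0·∞ indeterminate form at x → -∞.
Rewrite the product as 5(-x) / e^(-2x) (an ∞/∞ form) and apply L'Hôpital, or use the standard hierarchy e^(2|x|) ≫ |(-x)| as x → -∞.
The indeterminate product → 0, so the limit = 5.

Final answer: 5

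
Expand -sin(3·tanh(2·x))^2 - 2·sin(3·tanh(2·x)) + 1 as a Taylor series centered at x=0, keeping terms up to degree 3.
88·x^3 - 36·x^2 - 12·x + 1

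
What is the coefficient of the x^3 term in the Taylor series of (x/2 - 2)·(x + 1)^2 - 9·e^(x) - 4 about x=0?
Expand to order 3: (x/2 - 2)·(x + 1)^2 - 9·e^(x) - 4 = -x^3 - 11·x^2/2 - 25·x/2 - 15 + O(x^4).
The coefficient of x^3 is -1.

Final answer: -1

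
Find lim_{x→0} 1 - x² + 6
Direct substitution at x = 0 gives 7.

Final answer: 7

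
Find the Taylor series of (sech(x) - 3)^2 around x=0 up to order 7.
47·x^6/360 - 7·x^4/12 + 2·x^2 + 4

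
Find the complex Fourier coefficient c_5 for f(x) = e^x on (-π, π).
Compute the real Fourier coefficients first: a_5 = (1 - e^(2·π))·e^(-π)/(26·π), b_5 = (-5 + 5·e^(2·π))·e^(-π)/(26·π).
Then c_5 = (a_5 − i·b_5)/2 = -e^(π)/(52·π) + e^(-π)/(52·π) - 5·i·e^(π)/(52·π) + 5·i·e^(-π)/(52·π).

Final answer: -e^(π)/(52·π) + e^(-π)/(52·π) - 5·i·e^(π)/(52·π) + 5·i·e^(-π)/(52·π)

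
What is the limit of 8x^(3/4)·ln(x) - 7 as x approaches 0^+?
The product is a 0·∞ indeterminate form at x → 0⁺.
Rewrite the product as 8·ln(x) / x^(-3/4) and apply L'Hôpital, or use the standard hierarchy x^(-3/4) ≫ |ln x| as x → 0⁺.
The indeterminate product → 0, so the limit = -7.

Final answer: -7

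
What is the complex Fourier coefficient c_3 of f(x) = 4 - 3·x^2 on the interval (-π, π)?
Compute the real Fourier coefficients first: a_3 = 4/3, b_3 = 0.
Then c_3 = (a_3 − i·b_3)/2 = 2/3.

Final answer: 2/3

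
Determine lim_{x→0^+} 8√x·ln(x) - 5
The product is a 0·∞ indeterminate form at x → 0⁺.
Rewrite the product as 8·ln(x) / x^(-1/2) and apply L'Hôpital, or use the standard hierarchy x^(-1/2) ≫ |ln x| as x → 0⁺.
The indeterminate product → 0, so the limit = -5.

Final answer: -5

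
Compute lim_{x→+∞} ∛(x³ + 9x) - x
This is an ∞ − ∞ indeterminate form.
Multiply by (A² + AB + B²)/(A² + AB + B²) where A = ∛(x³+9x), B = x to use A³ − B³ = (A−B)(A²+AB+B²); the x³ terms cancel, leaving (9x)/(A²+AB+B²) with denominator ~ 3x², so the limit is 0.
Limit = 0.

Final answer: 0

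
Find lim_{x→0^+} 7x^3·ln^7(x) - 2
The product is a 0·∞ indeterminate form at x → 0⁺.
Rewrite the product as 7·ln^7(x) / x^(-3) and apply L'Hôpital, or use the standard hierarchy x^(-3) ≫ |ln x|^7 as x → 0⁺.
The indeterminate product → 0, so the limit = -2.

Final answer: -2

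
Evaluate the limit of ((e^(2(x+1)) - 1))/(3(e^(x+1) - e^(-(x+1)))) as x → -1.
Both numerator and denominator → 0 as x → -1; this is a 0/0 indeterminate form.
Expand each to leading order near x = -1: numerator ~ 2·(x + 1), denominator ~ 6·(x + 1).
The limit of the ratio is 1/3.

Final answer: 1/3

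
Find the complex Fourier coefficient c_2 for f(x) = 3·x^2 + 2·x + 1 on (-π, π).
Compute the real Fourier coefficients first: a_2 = 3, b_2 = -2.
Then c_2 = (a_2 − i·b_2)/2 = 3/2 + i.

Final answer: 3/2 + i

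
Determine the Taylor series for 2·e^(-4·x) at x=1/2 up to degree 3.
2·e^(-2) - 8·e^(-2)·(x - 1/2) + 16·e^(-2)·(x - 1/2)^2 - 64·e^(-2)·(x - 1/2)^3/3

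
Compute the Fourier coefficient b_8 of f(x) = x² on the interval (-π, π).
b_8 = (1/π) ∫_{-π}^{π} f(x)·sin(8x) dx.
Evaluate the integral (use parity and integration by parts as needed): b_8 = 0.

Final answer: 0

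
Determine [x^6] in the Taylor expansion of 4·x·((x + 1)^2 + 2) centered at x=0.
Expand to order 6: 4·x·((x + 1)^2 + 2) = 4·x^3 + 8·x^2 + 12·x + O(x^7).
The coefficient of x^6 is 0.

Final answer: 0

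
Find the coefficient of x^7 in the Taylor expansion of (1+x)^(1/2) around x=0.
Expand to order 7: (1+x)^(1/2) = 33·x^7/2048 - 21·x^6/1024 + 7·x^5/256 - 5·x^4/128 + x^3/16 - x^2/8 + x/2 + 1 + O(x^8).
The coefficient of x^7 is 33/2048.

Final answer: 33/2048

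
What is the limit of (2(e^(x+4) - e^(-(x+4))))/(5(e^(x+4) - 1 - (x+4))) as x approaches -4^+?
Both numerator and denominator → 0 as x → -4^+; this is a 0/0 indeterminate form.
Expand each to leading order near x = -4: numerator ~ 4·(x + 4), denominator ~ 5·(x + 4)^2/2.
The limit of the ratio is ∞.

Final answer: ∞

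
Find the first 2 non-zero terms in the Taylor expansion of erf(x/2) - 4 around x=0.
x/√(π) - 4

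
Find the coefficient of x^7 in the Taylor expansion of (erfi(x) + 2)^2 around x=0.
Expand to order 7: (erfi(x) + 2)^2 = 4·x^7/(21·√(π)) + 56·x^6/(45·π) + 4·x^5/(5·√(π)) + 8·x^4/(3·π) + 8·x^3/(3·√(π)) + 4·x^2/π + 8·x/√(π) + 4 + O(x^8).
The coefficient of x^7 is 4/(21·√(π)).

Final answer: 4/(21·√(π))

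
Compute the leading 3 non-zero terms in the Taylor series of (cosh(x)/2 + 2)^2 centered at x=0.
x^4/6 + 5·x^2/4 + 25/4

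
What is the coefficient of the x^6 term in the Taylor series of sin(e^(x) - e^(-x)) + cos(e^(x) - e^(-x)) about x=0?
4/15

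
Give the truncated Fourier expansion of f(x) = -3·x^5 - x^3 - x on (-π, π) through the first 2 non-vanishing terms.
(-710 - 6·π^4 + 118·π^2)·sin(x) + (-14·π^2 + 22 + 3·π^4)·sin(2·x)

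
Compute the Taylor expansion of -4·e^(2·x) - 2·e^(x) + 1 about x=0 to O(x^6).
-13·x^5/12 - 11·x^4/4 - 17·x^3/3 - 9·x^2 - 10·x - 5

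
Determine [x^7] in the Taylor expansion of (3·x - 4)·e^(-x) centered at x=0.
Expand to order 7: (3·x - 4)·e^(-x) = 5·x^7/1008 - 11·x^6/360 + 19·x^5/120 - 2·x^4/3 + 13·x^3/6 - 5·x^2 + 7·x - 4 + O(x^8).
The coefficient of x^7 is 5/1008.

Final answer: 5/1008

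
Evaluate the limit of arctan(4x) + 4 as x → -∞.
Evaluate the dominant behaviour as x → -∞; each term tends to a finite value or vanishes.
Limit = 4 - π/2.

Final answer: 4 - π/2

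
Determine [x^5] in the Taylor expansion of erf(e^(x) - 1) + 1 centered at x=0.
Expand to order 5: erf(e^(x) - 1) + 1 = -37·x^5/(60·√(π)) - 11·x^4/(12·√(π)) - x^3/(3·√(π)) + x^2/√(π) + 2·x/√(π) + 1 + O(x^6).
The coefficient of x^5 is -37/(60·√(π)).

Final answer: -37/(60·√(π))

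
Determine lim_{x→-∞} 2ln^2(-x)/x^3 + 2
The quotient is an ∞/∞ indeterminate form as x → -∞.
Compare growth rates of the dominant terms (exponentials ≫ polynomials ≫ logarithms), or apply L'Hôpital's rule; the quotient → 0.
Adding the constant: 0 + 2 = 2. Limit = 2.

Final answer: 2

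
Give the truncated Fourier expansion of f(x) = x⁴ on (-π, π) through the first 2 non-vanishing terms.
(48 - 8·π^2)·cos(x) + π^4/5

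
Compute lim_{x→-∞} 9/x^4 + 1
Evaluate the dominant behaviour as x → -∞; each term tends to a finite value or vanishes.
Limit = 1.

Final answer: 1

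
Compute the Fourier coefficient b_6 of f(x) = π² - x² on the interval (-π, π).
b_6 = (1/π) ∫_{-π}^{π} f(x)·sin(6x) dx.
Evaluate the integral (use parity and integration by parts as needed): b_6 = 0.

Final answer: 0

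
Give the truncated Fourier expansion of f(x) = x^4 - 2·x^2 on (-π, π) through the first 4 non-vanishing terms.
(56 - 8·π^2)·cos(x) + (-5 + 2·π^2)·cos(2·x) + (40/27 - 8·π^2/9)·cos(3·x) - 2·π^2/3 + π^4/5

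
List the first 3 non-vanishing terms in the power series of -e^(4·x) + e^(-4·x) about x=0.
-256·x^5/15 - 64·x^3/3 - 8·x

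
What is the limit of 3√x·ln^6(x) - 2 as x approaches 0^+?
The product is a 0·∞ indeterminate form at x → 0⁺.
Rewrite the product as 3·ln^6(x) / x^(-1/2) and apply L'Hôpital, or use the standard hierarchy x^(-1/2) ≫ |ln x|^6 as x → 0⁺.
The indeterminate product → 0, so the limit = -2.

Final answer: -2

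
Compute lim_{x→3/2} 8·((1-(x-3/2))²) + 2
Direct substitution at x = 3/2 gives 10.

Final answer: 10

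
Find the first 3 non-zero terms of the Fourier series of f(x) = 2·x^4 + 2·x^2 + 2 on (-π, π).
(88 - 16·π^2)·cos(x) + (-4 + 4·π^2)·cos(2·x) + 2 + 2·π^2/3 + 2·π^4/5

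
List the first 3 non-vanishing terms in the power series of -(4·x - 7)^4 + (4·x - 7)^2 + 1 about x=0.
-4688·x^2 + 5432·x - 2351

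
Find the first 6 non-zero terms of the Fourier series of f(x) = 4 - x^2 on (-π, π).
4·cos(x) - cos(2·x) + 4·cos(3·x)/9 - cos(4·x)/4 + 4·cos(5·x)/25 - π^2/3 + 4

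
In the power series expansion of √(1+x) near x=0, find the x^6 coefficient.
Expand to order 6: √(1+x) = -21·x^6/1024 + 7·x^5/256 - 5·x^4/128 + x^3/16 - x^2/8 + x/2 + 1 + O(x^7).
The coefficient of x^6 is -21/1024.

Final answer: -21/1024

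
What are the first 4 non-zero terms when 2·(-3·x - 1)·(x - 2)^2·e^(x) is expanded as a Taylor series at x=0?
20·x^3/3 + 2·x^2 - 24·x - 8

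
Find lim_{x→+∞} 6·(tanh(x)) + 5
Evaluate the dominant behaviour as x → +∞; each term tends to a finite value or vanishes.
Limit = 11.

Final answer: 11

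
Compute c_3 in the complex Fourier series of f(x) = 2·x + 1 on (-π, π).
Compute the real Fourier coefficients first: a_3 = 0, b_3 = 4/3.
Then c_3 = (a_3 − i·b_3)/2 = -2·i/3.

Final answer: -2·i/3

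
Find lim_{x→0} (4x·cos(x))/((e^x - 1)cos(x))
Both numerator and denominator → 0 as x → 0; this is a 0/0 indeterminate form.
Expand each to leading order near x = 0: numerator ~ 4·x, denominator ~ x.
The limit of the ratio is 4.

Final answer: 4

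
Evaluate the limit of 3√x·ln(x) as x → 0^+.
This is a 0·∞ indeterminate form at x → 0⁺.
Rewrite the product as 3·ln(x) / x^(-1/2) and apply L'Hôpital, or use the standard hierarchy x^(-1/2) ≫ |ln x| as x → 0⁺.
The indeterminate product → 0, so the limit = 0.

Final answer: 0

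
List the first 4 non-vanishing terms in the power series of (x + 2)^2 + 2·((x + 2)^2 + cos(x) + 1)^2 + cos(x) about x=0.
8·x^3 + 89·x^2/2 + 100·x + 77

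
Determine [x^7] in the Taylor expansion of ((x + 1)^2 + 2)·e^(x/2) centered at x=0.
Expand to order 7: ((x + 1)^2 + 2)·e^(x/2) = 199·x^7/645120 + 49·x^6/15360 + 103·x^5/3840 + 67·x^4/384 + 13·x^3/16 + 19·x^2/8 + 7·x/2 + 3 + O(x^8).
The coefficient of x^7 is 199/645120.

Final answer: 199/645120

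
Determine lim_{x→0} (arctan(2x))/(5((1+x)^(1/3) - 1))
Both numerator and denominator → 0 as x → 0; this is a 0/0 indeterminate form.
Expand each to leading order near x = 0: numerator ~ 2·x, denominator ~ 5·x/3.
The limit of the ratio is 6/5.

Final answer: 6/5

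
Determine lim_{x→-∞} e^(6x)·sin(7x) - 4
Evaluate the dominant behaviour as x → -∞; each term tends to a finite value or vanishes.
Limit = -4.

Final answer: -4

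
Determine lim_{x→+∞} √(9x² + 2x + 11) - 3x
As x → +∞: multiply by the conjugate to get (2x+11)/(√(9x²+2x+11)+3x); the denominator ~ 6x, so the limit is 2/6 = 1/3.
Limit = 1/3.

Final answer: 1/3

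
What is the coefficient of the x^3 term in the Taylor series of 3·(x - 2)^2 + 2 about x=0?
Expand to order 3: 3·(x - 2)^2 + 2 = 3·x^2 - 12·x + 14 + O(x^4).
The coefficient of x^3 is 0.

Final answer: 0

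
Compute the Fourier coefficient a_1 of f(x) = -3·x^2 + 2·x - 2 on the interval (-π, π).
a_1 = (1/π) ∫_{-π}^{π} f(x)·cos(1x) dx.
Evaluate the integral (use parity and integration by parts as needed): a_1 = 12.

Final answer: 12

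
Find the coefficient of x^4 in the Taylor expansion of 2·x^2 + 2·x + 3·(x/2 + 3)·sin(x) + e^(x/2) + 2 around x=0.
Expand to order 4: 2·x^2 + 2·x + 3·(x/2 + 3)·sin(x) + e^(x/2) + 2 = -95·x^4/384 - 71·x^3/48 + 29·x^2/8 + 23·x/2 + 3 + O(x^5).
The coefficient of x^4 is -95/384.

Final answer: -95/384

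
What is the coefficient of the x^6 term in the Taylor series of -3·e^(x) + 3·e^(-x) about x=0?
Expand to order 6: -3·e^(x) + 3·e^(-x) = -x^5/20 - x^3 - 6·x + O(x^7).
The coefficient of x^6 is 0.

Final answer: 0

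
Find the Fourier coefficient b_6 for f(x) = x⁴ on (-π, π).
b_6 = (1/π) ∫_{-π}^{π} f(x)·sin(6x) dx.
Evaluate the integral (use parity and integration by parts as needed): b_6 = 0.

Final answer: 0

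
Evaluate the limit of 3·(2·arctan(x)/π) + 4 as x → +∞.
Evaluate the dominant behaviour as x → +∞; each term tends to a finite value or vanishes.
Limit = 7.

Final answer: 7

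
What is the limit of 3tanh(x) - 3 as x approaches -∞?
Evaluate the dominant behaviour as x → -∞; each term tends to a finite value or vanishes.
Limit = -6.

Final answer: -6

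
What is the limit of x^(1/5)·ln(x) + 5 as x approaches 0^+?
The product is a 0·∞ indeterminate form at x → 0⁺.
Rewrite the product as ln(x) / x^(-1/5) and apply L'Hôpital, or use the standard hierarchy x^(-1/5) ≫ |ln x| as x → 0⁺.
The indeterminate product → 0, so the limit = 5.

Final answer: 5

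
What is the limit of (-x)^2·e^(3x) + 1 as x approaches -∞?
The product is a 0·∞ indeterminate form at x → -∞.
Rewrite the product as (-x)^2 / e^(-3x) (an ∞/∞ form) and apply L'Hôpital, or use the standard hierarchy e^(3|x|) ≫ |(-x)^2| as x → -∞.
The indeterminate product → 0, so the limit = 1.

Final answer: 1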